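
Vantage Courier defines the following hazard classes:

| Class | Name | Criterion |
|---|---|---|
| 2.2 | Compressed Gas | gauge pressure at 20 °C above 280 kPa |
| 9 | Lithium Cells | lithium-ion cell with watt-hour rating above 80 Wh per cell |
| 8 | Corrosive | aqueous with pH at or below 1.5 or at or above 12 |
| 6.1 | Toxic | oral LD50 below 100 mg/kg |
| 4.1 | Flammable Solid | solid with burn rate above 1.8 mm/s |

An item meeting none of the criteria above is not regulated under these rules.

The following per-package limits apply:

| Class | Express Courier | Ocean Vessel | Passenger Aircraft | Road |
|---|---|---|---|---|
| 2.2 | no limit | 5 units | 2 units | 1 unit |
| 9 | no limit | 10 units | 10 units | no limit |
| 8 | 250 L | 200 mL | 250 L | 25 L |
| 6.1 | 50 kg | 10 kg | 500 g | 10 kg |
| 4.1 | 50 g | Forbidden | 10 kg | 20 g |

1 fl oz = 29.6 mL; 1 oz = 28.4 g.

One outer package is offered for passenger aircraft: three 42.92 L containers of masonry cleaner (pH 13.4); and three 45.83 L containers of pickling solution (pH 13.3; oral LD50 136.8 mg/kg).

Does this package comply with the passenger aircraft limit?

Masonry cleaner: pH 13.4 ≥ 12 → Class 8 (Corrosive).
The pickling solution has pH 13.3, which is ≥ 12, so it is Class 8 (Corrosive).
Class 8 net quantity: (three 42.92 L containers = 128.76 L) + (three 45.83 L containers = 137.49 L) = 266.25 L.
That exceeds the Class 8 passenger aircraft limit of 250 L.

No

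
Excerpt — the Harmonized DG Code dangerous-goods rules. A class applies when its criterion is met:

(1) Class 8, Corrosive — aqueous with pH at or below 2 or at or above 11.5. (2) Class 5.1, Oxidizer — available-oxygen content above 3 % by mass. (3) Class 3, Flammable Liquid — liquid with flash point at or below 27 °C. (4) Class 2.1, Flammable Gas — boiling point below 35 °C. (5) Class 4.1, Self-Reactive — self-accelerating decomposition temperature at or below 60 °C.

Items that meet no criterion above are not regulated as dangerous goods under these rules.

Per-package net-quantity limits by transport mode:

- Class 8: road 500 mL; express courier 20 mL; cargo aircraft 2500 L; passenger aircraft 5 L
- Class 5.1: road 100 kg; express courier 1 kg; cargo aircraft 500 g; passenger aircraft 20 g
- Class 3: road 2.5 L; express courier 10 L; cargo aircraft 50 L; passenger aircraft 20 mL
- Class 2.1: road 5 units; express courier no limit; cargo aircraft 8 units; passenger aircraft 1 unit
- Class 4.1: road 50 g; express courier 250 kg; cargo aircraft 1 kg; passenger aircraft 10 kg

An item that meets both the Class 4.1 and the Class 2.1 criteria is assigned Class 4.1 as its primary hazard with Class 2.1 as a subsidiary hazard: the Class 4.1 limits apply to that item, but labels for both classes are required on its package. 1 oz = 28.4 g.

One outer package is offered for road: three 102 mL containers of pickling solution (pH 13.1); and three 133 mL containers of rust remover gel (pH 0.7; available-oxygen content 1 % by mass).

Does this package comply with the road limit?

No

Pickling solution: pH 13.1 ≥ 11.5 → Class 8 (Corrosive).
The rust remover gel has pH 0.7, which is ≤ 2, so it is Class 8 (Corrosive).
Total Class 8: (three 102 mL containers = 306 mL) + (three 133 mL containers = 399 mL) = 705 mL.
That exceeds the Class 8 road limit of 500 mL.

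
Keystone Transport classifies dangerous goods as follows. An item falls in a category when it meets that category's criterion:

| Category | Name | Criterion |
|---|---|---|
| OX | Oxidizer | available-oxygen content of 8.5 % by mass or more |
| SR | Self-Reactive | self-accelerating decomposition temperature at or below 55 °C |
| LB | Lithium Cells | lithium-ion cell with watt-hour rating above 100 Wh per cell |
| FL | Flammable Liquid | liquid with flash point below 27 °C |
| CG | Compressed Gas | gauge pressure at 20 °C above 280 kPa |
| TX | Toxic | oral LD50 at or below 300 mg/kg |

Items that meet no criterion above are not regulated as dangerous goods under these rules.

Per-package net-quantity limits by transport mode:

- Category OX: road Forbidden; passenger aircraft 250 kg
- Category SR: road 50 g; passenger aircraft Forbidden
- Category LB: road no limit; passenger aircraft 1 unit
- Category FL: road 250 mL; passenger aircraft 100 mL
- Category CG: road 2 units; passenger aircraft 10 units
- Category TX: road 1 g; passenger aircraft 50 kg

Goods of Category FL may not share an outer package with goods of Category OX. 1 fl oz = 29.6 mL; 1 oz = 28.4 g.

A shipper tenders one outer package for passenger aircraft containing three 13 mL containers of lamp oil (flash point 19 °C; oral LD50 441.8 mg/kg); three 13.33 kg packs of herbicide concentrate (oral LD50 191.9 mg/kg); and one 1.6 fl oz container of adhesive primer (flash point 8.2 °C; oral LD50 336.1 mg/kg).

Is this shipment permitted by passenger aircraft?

Lamp oil: flash point 19 °C < 27 °C → Category FL (Flammable Liquid).
The herbicide concentrate has oral LD50 191.9 mg/kg, which is ≤ 300 mg/kg, so it is Category TX (Toxic).
Adhesive primer: flash point 8.2 °C < 27 °C → Category FL (Flammable Liquid).
Total Category FL: (three 13 mL containers = 39 mL) + (one 1.6 fl oz container = 47.36 mL) = 86.36 mL.
86.36 mL ≤ 100 mL (passenger aircraft limit, Category FL) — within limit.
Category TX quantity: three 13.33 kg packs = 39.99 kg.
39.99 kg is within the passenger aircraft limit of 50 kg for Category TX.
The segregation rule (Category FL with Category OX) does not apply to Category FL with Category TX.
Every hazard category is within its passenger aircraft limit and no segregation rule is violated.

Yes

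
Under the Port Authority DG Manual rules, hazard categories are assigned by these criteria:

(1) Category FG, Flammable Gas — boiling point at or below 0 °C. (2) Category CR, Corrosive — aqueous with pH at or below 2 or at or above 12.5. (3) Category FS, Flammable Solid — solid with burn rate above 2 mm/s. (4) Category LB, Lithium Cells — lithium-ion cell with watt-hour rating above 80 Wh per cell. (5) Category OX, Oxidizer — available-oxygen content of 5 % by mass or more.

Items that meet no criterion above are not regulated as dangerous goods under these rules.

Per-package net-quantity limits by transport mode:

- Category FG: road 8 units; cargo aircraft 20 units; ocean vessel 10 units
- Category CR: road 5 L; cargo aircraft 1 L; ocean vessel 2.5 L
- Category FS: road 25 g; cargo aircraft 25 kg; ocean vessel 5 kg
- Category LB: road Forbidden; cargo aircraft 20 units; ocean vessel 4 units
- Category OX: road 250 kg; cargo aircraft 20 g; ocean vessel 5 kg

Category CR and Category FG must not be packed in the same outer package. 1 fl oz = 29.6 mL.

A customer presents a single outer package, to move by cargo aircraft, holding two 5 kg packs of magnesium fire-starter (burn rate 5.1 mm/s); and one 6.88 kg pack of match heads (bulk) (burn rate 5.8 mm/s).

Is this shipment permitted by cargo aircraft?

The magnesium fire-starter has burn rate 5.1 mm/s, which is > 2 mm/s, so it is Category FS (Flammable Solid).
Match heads (bulk): burn rate 5.8 mm/s > 2 mm/s → Category FS (Flammable Solid).
Total Category FS: (two 5 kg packs = 10 kg) + 6.88 kg = 16.88 kg.
16.88 kg ≤ 25 kg (cargo aircraft limit, Category FS) — within limit.

Yes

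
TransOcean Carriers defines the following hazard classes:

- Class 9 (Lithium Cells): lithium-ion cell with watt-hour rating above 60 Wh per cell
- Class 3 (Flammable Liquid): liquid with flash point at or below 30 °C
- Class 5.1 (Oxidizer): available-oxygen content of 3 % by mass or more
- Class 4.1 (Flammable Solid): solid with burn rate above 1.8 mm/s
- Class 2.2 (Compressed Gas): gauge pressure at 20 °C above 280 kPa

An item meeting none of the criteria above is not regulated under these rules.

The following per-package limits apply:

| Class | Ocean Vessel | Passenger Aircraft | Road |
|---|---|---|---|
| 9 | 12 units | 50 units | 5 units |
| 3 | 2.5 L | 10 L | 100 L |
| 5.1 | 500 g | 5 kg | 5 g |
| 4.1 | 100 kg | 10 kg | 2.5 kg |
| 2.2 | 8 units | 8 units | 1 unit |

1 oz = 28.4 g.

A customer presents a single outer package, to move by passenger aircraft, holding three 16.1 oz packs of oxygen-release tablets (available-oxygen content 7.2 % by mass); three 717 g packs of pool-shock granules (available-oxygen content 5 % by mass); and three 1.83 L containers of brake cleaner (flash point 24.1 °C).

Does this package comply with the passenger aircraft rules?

Yes

Available-oxygen content 7.2 % by mass meets the Class 5.1 criterion (Oxidizer), so the oxygen-release tablets are Class 5.1.
With available-oxygen content 5 % by mass (≥ 3 % by mass), the pool-shock granules fall in Class 5.1.
The brake cleaner has flash point 24.1 °C, which is ≤ 30 °C, so it is Class 3 (Flammable Liquid).
Total Class 5.1: (three 16.1 oz packs = 1371.72 g) + (three 717 g packs = 2.151 kg) = 3522.72 g.
3522.72 g ≤ 5 kg (passenger aircraft limit, Class 5.1) — within limit.
Class 3 quantity: three 1.83 L containers = 5.49 L.
5.49 L ≤ 10 L (passenger aircraft limit, Class 3) — within limit.
Every hazard class is within its passenger aircraft limit and no segregation rule is violated.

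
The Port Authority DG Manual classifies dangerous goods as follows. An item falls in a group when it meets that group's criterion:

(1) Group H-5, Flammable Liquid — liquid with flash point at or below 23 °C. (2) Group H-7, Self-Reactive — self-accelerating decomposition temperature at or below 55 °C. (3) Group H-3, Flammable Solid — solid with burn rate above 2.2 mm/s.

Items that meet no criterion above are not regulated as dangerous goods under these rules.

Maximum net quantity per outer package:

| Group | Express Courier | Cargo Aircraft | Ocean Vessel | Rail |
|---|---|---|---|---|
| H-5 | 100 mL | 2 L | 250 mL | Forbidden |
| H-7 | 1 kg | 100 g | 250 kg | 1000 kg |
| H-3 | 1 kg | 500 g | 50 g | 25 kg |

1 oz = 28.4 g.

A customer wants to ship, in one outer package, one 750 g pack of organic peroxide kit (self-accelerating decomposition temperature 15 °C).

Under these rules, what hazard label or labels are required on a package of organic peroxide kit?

Group H-7

With self-accelerating decomposition temperature 15 °C (≤ 55 °C), the organic peroxide kit falls in Group H-7.
Only the Group H-7 label is required.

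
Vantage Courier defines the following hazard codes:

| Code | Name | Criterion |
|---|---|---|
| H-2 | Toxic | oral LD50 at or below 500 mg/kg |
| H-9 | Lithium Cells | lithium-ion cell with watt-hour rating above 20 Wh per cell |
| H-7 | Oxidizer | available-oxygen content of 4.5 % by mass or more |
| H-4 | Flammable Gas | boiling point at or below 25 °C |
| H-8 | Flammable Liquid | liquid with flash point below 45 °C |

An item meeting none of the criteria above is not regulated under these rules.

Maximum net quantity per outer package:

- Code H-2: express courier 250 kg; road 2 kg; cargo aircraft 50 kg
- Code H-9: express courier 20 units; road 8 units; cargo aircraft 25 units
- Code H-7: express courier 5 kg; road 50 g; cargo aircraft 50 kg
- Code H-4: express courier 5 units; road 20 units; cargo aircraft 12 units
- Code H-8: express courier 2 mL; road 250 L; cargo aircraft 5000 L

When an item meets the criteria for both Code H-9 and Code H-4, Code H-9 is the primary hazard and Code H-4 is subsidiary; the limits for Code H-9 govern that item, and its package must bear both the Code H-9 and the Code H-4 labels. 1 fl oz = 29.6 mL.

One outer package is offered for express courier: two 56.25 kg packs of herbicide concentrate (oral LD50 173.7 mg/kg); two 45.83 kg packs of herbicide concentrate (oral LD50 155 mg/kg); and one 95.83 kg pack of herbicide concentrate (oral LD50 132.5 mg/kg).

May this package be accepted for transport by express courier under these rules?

No

Oral LD50 173.7 mg/kg meets the Code H-2 criterion (Toxic), so the herbicide concentrate is Code H-2.
With oral LD50 155 mg/kg (≤ 500 mg/kg), the herbicide concentrate falls in Code H-2.
With oral LD50 132.5 mg/kg (≤ 500 mg/kg), the herbicide concentrate falls in Code H-2.
Code H-2 net quantity: (two 56.25 kg packs = 112.5 kg) + (two 45.83 kg packs = 91.66 kg) + 95.83 kg = 299.99 kg.
That exceeds the Code H-2 express courier limit of 250 kg.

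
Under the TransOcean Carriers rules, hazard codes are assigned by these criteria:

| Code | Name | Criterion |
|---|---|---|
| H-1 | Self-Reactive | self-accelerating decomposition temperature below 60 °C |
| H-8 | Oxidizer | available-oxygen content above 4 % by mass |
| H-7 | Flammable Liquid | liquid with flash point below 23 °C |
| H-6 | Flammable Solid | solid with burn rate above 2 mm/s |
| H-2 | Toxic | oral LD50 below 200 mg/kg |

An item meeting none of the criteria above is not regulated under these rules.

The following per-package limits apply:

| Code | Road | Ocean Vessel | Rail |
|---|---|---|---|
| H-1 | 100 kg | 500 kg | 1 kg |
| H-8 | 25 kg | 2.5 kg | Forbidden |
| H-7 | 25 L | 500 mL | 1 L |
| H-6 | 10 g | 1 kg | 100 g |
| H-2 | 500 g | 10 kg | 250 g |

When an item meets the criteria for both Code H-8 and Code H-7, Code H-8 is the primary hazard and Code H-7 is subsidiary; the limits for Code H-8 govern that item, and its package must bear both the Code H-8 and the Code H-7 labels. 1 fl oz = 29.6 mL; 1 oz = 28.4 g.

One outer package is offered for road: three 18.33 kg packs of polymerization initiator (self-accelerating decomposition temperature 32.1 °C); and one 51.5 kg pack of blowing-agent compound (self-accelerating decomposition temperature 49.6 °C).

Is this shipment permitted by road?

Self-accelerating decomposition temperature 32.1 °C meets the Code H-1 criterion (Self-Reactive), so the polymerization initiator is Code H-1.
With self-accelerating decomposition temperature 49.6 °C (< 60 °C), the blowing-agent compound falls in Code H-1.
Code H-1 net quantity: (three 18.33 kg packs = 54.99 kg) + 51.5 kg = 106.49 kg.
106.49 kg > 100 kg (road limit, Code H-1) — over the limit.

No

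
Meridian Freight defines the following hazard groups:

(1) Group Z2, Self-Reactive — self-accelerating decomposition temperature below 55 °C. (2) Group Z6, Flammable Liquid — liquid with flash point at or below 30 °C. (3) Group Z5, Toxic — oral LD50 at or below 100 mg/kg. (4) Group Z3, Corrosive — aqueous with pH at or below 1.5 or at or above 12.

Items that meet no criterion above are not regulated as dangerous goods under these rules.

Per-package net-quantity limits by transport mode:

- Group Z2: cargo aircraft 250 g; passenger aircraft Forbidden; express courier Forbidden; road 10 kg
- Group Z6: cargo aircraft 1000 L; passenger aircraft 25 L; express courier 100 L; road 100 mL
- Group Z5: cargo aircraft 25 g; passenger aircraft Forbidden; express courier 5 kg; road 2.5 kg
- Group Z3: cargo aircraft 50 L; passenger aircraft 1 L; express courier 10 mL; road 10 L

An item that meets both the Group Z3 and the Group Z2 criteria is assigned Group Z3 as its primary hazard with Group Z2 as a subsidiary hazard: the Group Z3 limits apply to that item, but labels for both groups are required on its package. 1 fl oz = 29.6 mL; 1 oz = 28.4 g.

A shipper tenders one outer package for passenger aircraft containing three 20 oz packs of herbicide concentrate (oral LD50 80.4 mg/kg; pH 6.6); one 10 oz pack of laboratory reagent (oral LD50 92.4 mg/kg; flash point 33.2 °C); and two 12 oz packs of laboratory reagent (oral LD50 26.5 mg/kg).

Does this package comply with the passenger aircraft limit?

No

Herbicide concentrate: oral LD50 80.4 mg/kg ≤ 100 mg/kg → Group Z5 (Toxic).
The laboratory reagent has oral LD50 92.4 mg/kg, which is ≤ 100 mg/kg, so it is Group Z5 (Toxic).
The laboratory reagent has oral LD50 26.5 mg/kg, which is ≤ 100 mg/kg, so it is Group Z5 (Toxic).
Group Z5 net quantity: (three 20 oz packs = 1.704 kg) + (one 10 oz pack = 284 g) + (two 12 oz packs = 681.6 g) = 2669.6 g.
By passenger aircraft, Group Z5 is Forbidden regardless of quantity.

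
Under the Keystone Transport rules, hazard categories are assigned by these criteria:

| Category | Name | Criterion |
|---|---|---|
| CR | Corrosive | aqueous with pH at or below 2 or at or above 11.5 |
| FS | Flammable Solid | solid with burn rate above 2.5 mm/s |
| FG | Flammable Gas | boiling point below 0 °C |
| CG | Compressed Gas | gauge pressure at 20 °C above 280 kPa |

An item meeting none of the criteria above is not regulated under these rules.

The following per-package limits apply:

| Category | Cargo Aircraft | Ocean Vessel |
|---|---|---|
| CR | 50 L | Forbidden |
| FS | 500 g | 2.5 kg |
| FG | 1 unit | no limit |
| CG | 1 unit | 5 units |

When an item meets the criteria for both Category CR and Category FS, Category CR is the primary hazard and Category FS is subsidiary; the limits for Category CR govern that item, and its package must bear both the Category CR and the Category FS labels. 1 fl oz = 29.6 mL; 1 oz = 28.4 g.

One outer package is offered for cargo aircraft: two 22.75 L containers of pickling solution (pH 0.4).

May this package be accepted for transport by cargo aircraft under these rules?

Yes

The pickling solution has pH 0.4, which is ≤ 2, so it is Category CR (Corrosive).
Category CR quantity: two 22.75 L containers = 45.5 L.
45.5 L is within the cargo aircraft limit of 50 L for Category CR.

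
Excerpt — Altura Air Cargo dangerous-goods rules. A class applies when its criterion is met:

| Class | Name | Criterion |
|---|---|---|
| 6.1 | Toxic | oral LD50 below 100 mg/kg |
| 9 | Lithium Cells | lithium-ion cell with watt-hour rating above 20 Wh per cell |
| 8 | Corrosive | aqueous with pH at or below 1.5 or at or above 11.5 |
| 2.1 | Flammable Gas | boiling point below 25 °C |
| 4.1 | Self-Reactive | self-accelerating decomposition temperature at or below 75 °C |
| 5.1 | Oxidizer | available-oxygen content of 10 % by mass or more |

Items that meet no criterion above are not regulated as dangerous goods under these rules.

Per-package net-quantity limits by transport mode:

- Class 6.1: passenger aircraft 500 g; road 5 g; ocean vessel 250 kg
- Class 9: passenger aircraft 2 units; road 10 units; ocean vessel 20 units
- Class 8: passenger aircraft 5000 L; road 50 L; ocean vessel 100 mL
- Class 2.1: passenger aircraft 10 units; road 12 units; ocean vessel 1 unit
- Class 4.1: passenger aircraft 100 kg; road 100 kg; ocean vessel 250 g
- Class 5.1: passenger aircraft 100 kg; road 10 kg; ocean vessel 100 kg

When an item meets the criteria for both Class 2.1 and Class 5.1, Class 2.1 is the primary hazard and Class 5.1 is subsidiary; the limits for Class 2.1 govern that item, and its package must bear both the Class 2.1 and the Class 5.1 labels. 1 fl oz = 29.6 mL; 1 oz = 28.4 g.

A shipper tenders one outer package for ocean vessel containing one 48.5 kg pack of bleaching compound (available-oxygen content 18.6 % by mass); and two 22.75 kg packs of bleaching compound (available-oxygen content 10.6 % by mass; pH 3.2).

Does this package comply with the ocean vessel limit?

With available-oxygen content 18.6 % by mass (≥ 10 % by mass), the bleaching compound falls in Class 5.1.
Available-oxygen content 10.6 % by mass meets the Class 5.1 criterion (Oxidizer), so the bleaching compound is Class 5.1.
Class 5.1 net quantity: 48.5 kg + (two 22.75 kg packs = 45.5 kg) = 94 kg.
94 kg ≤ 100 kg (ocean vessel limit, Class 5.1) — within limit.

Yes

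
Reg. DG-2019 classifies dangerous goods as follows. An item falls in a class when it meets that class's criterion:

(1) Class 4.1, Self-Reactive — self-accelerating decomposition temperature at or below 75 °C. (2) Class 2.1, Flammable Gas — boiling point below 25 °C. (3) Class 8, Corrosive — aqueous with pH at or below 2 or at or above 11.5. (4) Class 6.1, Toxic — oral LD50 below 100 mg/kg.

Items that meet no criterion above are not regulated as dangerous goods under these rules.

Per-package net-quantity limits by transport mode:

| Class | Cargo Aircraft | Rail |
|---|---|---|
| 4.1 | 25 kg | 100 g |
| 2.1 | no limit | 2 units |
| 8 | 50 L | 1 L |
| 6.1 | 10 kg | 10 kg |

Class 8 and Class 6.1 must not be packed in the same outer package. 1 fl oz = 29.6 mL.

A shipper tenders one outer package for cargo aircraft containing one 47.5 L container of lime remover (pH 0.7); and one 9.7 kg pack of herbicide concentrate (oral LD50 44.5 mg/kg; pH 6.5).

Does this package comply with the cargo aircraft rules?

The lime remover has pH 0.7, which is ≤ 2, so it is Class 8 (Corrosive).
With oral LD50 44.5 mg/kg (< 100 mg/kg), the herbicide concentrate falls in Class 6.1.
Class 8 quantity: 47.5 L.
47.5 L ≤ 50 L (cargo aircraft limit, Class 8) — within limit.
Class 6.1 quantity: 9.7 kg.
9.7 kg is within the cargo aircraft limit of 10 kg for Class 6.1.
Class 8 and Class 6.1 may not share an outer package.

No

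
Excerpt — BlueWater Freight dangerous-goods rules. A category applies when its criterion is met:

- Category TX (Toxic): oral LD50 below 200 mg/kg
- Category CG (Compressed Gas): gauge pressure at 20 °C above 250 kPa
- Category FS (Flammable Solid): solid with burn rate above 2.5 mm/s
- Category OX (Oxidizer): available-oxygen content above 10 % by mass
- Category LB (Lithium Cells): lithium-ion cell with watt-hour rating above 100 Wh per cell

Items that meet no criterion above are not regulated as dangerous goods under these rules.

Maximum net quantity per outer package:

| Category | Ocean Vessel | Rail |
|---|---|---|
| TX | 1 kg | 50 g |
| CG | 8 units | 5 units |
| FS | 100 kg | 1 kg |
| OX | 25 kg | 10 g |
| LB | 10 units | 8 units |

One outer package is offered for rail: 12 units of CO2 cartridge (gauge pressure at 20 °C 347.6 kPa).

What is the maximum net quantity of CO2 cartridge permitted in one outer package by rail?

5 units

CO2 cartridge: gauge pressure at 20 °C 347.6 kPa > 250 kPa → Category CG (Compressed Gas).
The rail limit for Category CG is 5 units.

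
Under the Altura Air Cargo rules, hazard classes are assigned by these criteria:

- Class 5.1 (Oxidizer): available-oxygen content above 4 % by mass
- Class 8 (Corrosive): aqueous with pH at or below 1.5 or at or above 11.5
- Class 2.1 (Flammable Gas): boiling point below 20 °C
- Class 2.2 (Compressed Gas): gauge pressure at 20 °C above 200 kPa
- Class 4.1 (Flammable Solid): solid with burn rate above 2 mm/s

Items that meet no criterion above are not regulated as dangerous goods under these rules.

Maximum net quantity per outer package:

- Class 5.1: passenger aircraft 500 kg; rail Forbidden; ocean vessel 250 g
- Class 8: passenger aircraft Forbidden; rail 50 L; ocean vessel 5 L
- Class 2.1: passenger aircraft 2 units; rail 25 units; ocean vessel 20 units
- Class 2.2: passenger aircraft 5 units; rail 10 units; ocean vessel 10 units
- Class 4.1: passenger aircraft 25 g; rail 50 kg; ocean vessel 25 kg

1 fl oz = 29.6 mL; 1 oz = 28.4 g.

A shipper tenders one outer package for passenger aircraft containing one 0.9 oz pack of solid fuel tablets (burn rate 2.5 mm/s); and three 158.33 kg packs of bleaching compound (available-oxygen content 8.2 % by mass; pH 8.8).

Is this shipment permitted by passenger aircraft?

No

Solid fuel tablets: burn rate 2.5 mm/s > 2 mm/s → Class 4.1 (Flammable Solid).
With available-oxygen content 8.2 % by mass (> 4 % by mass), the bleaching compound falls in Class 5.1.
Class 5.1 quantity: three 158.33 kg packs = 474.99 kg.
474.99 kg is within the passenger aircraft limit of 500 kg for Class 5.1.
Class 4.1 quantity: one 0.9 oz pack = 25.56 g.
That exceeds the Class 4.1 passenger aircraft limit of 25 g.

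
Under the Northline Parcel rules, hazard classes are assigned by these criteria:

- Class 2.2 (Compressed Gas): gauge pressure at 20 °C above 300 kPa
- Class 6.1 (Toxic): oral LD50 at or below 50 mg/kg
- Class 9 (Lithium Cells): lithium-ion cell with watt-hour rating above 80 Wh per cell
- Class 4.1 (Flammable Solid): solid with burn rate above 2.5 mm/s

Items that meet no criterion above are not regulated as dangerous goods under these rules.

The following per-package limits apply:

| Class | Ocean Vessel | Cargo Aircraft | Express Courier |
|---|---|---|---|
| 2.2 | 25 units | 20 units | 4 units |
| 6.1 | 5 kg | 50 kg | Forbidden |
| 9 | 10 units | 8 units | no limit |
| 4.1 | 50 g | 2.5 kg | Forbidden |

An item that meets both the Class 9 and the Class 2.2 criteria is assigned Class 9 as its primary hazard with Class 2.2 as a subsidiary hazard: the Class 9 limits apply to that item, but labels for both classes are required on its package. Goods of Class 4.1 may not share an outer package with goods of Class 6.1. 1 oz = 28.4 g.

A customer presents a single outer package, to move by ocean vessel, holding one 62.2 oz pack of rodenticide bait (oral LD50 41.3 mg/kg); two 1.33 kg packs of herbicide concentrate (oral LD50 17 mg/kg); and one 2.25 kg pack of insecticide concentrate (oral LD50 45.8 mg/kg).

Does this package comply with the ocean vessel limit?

No

Oral LD50 41.3 mg/kg meets the Class 6.1 criterion (Toxic), so the rodenticide bait is Class 6.1.
The herbicide concentrate has oral LD50 17 mg/kg, which is ≤ 50 mg/kg, so it is Class 6.1 (Toxic).
Insecticide concentrate: oral LD50 45.8 mg/kg ≤ 50 mg/kg → Class 6.1 (Toxic).
Total Class 6.1: (one 62.2 oz pack = 1766.48 g) + (two 1.33 kg packs = 2.66 kg) + 2.25 kg = 6676.48 g.
6676.48 g > 5 kg (ocean vessel limit, Class 6.1) — over the limit.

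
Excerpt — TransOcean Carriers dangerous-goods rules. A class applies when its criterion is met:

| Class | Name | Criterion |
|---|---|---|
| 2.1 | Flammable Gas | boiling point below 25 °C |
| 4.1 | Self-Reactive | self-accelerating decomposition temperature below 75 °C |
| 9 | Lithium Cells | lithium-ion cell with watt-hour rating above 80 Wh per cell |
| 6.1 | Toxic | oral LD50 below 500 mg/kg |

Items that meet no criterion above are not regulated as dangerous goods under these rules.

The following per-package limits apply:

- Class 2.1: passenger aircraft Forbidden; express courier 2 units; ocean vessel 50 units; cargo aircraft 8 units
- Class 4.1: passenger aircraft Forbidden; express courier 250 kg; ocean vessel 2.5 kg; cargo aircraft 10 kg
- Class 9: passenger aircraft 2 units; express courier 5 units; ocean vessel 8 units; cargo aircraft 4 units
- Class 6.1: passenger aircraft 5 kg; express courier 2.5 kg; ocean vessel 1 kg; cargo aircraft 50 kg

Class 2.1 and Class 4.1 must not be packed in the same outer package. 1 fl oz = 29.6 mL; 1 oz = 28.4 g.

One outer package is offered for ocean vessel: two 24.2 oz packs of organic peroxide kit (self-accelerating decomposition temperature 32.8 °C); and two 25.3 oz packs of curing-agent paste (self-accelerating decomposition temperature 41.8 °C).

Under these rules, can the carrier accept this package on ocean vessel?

The organic peroxide kit has self-accelerating decomposition temperature 32.8 °C, which is < 75 °C, so it is Class 4.1 (Self-Reactive).
Curing-agent paste: self-accelerating decomposition temperature 41.8 °C < 75 °C → Class 4.1 (Self-Reactive).
Class 4.1 net quantity: (two 24.2 oz packs = 1374.56 g) + (two 25.3 oz packs = 1437.04 g) = 2811.6 g.
2811.6 g exceeds the ocean vessel limit of 2.5 kg for Class 4.1.

No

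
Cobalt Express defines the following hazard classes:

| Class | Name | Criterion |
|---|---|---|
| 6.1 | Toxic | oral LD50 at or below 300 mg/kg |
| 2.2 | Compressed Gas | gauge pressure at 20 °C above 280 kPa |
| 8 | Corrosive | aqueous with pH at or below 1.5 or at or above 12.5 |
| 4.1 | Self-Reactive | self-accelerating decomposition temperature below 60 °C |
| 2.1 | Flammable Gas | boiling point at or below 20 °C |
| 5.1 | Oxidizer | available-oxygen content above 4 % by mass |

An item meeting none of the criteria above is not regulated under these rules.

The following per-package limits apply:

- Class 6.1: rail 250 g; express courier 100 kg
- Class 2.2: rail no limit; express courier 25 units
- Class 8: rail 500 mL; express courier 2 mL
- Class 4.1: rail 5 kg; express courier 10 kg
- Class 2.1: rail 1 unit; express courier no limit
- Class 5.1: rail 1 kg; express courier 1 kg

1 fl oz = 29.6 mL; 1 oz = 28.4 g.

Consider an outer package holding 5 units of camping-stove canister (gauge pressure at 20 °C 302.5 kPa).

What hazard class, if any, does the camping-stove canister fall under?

Camping-stove canister: gauge pressure at 20 °C 302.5 kPa > 280 kPa → Class 2.2 (Compressed Gas).

Class 2.2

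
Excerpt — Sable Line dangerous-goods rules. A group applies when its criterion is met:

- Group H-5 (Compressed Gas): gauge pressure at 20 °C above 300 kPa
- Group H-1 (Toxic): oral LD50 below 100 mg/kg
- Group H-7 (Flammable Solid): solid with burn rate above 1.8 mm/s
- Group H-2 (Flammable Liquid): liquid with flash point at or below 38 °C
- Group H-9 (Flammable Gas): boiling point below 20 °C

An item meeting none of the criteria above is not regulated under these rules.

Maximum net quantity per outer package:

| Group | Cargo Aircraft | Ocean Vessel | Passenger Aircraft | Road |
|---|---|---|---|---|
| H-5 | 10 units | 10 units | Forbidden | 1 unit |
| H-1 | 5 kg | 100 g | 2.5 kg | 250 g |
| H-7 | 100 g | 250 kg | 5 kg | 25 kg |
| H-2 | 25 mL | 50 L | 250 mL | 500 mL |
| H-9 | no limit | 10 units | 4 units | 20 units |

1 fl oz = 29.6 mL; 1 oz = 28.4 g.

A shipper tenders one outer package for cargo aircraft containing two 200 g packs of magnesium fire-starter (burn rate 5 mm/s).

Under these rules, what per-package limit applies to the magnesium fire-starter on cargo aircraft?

Magnesium fire-starter: burn rate 5 mm/s > 1.8 mm/s → Group H-7 (Flammable Solid).
The cargo aircraft limit for Group H-7 is 100 g.

100 g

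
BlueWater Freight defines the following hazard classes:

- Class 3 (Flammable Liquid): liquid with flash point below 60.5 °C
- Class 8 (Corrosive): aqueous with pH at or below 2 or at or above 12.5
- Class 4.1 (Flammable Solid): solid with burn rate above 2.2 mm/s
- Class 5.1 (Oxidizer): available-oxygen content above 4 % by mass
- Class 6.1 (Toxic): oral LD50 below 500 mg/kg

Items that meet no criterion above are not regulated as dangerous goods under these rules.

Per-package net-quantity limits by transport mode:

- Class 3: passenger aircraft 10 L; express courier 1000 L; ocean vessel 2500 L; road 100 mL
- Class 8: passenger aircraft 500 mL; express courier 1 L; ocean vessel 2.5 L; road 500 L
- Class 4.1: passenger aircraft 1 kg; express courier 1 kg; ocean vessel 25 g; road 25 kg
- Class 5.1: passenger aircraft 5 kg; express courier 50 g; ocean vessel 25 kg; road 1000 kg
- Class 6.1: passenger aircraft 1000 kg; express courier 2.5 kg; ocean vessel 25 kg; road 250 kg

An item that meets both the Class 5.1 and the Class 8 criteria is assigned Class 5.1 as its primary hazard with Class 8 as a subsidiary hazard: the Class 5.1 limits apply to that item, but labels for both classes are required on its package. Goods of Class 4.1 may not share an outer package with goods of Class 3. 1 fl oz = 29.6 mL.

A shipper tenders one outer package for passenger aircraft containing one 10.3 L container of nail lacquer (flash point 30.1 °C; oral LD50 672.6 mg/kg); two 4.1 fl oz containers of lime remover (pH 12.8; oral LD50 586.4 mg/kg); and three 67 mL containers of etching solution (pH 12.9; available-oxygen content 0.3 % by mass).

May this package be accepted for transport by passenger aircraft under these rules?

No

The nail lacquer has flash point 30.1 °C, which is < 60.5 °C, so it is Class 3 (Flammable Liquid).
With pH 12.8 (≥ 12.5), the lime remover falls in Class 8.
pH 12.9 meets the Class 8 criterion (Corrosive), so the etching solution is Class 8.
Total Class 8: (two 4.1 fl oz containers = 242.72 mL) + (three 67 mL containers = 201 mL) = 443.72 mL.
That is within the Class 8 passenger aircraft limit of 500 mL.
Class 3 quantity: 10.3 L.
That exceeds the Class 3 passenger aircraft limit of 10 L.
The segregation rule (Class 4.1 with Class 3) does not apply to Class 8 with Class 3.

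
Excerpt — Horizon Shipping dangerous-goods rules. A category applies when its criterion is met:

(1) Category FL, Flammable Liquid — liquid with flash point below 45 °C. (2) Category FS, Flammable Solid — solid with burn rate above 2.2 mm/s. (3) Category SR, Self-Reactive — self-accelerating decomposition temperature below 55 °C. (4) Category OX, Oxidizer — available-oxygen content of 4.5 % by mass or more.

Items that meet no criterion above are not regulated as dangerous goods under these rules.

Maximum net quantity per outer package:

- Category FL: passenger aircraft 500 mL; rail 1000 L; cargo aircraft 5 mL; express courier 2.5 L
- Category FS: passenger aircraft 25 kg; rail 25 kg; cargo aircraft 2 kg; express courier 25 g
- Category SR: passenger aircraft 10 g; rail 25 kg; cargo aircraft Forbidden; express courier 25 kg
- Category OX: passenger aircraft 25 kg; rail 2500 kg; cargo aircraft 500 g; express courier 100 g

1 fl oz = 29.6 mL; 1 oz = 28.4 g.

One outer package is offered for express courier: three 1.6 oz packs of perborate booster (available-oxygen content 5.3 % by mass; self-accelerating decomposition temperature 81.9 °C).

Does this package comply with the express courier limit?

No

Perborate booster: available-oxygen content 5.3 % by mass ≥ 4.5 % by mass → Category OX (Oxidizer).
Category OX quantity: three 1.6 oz packs = 136.32 g.
136.32 g exceeds the express courier limit of 100 g for Category OX.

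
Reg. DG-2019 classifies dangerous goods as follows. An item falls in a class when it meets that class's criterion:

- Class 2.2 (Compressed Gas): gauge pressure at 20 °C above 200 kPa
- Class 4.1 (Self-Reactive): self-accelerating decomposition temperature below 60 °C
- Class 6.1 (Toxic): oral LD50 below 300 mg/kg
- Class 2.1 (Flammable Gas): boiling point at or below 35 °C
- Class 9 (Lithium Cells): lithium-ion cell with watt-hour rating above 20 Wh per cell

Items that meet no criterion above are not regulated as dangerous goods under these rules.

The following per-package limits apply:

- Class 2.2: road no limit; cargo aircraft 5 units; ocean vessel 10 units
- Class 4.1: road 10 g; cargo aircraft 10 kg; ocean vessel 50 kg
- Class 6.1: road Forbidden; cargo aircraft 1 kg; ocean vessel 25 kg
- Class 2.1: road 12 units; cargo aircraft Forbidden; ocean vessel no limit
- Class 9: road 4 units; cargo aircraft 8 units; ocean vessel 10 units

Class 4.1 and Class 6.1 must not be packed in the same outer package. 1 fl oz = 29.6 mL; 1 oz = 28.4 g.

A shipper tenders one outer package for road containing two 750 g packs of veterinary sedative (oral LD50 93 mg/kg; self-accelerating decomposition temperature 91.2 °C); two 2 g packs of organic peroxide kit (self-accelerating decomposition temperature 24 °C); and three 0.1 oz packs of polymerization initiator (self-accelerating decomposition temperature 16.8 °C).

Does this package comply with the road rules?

Veterinary sedative: oral LD50 93 mg/kg < 300 mg/kg → Class 6.1 (Toxic).
With self-accelerating decomposition temperature 24 °C (< 60 °C), the organic peroxide kit falls in Class 4.1.
Self-accelerating decomposition temperature 16.8 °C meets the Class 4.1 criterion (Self-Reactive), so the polymerization initiator is Class 4.1.
Class 4.1 net quantity: (two 2 g packs = 4 g) + (three 0.1 oz packs = 8.52 g) = 12.52 g.
12.52 g exceeds the road limit of 10 g for Class 4.1.
Class 6.1 quantity: two 750 g packs = 1.5 kg.
By road, Class 6.1 is Forbidden regardless of quantity.
Class 4.1 and Class 6.1 may not share an outer package.

No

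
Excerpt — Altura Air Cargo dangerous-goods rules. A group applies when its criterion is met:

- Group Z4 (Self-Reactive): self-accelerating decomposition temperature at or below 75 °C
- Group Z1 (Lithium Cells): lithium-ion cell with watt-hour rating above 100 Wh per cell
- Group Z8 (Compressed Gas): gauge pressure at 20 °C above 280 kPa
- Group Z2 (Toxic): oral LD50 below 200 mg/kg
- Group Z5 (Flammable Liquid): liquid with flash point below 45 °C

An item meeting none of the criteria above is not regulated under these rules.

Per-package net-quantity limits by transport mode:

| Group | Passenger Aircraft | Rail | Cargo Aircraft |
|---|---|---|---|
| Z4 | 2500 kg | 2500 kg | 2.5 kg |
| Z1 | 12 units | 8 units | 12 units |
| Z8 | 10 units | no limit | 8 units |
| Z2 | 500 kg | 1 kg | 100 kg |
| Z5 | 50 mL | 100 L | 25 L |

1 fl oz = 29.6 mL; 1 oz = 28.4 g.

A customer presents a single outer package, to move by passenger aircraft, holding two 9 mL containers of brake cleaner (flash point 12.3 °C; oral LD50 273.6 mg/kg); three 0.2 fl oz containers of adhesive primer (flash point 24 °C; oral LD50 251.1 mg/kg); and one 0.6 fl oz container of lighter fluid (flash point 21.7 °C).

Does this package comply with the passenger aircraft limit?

With flash point 12.3 °C (< 45 °C), the brake cleaner falls in Group Z5.
Adhesive primer: flash point 24 °C < 45 °C → Group Z5 (Flammable Liquid).
Lighter fluid: flash point 21.7 °C < 45 °C → Group Z5 (Flammable Liquid).
Total Group Z5: (two 9 mL containers = 18 mL) + (three 0.2 fl oz containers = 17.76 mL) + (one 0.6 fl oz container = 17.76 mL) = 53.52 mL.
53.52 mL > 50 mL (passenger aircraft limit, Group Z5) — over the limit.

No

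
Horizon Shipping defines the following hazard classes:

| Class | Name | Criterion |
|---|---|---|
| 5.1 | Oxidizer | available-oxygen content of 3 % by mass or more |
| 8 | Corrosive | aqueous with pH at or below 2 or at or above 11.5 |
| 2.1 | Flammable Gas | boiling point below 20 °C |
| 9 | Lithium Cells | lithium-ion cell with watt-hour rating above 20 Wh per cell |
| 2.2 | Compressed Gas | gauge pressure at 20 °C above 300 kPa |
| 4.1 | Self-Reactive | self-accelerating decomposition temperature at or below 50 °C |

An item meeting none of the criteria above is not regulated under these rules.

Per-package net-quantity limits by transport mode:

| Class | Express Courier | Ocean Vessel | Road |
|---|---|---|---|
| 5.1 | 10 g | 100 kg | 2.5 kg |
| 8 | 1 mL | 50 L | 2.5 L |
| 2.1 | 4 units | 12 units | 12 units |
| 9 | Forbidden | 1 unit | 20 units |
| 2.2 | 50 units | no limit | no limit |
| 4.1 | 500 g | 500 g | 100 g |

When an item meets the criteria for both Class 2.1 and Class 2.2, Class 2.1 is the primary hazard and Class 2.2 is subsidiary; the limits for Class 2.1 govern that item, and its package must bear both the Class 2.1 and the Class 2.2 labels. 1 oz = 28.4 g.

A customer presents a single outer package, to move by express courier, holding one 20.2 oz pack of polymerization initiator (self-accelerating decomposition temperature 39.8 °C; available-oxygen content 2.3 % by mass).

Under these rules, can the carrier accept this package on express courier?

Self-accelerating decomposition temperature 39.8 °C meets the Class 4.1 criterion (Self-Reactive), so the polymerization initiator is Class 4.1.
Class 4.1 quantity: one 20.2 oz pack = 573.68 g.
That exceeds the Class 4.1 express courier limit of 500 g.

No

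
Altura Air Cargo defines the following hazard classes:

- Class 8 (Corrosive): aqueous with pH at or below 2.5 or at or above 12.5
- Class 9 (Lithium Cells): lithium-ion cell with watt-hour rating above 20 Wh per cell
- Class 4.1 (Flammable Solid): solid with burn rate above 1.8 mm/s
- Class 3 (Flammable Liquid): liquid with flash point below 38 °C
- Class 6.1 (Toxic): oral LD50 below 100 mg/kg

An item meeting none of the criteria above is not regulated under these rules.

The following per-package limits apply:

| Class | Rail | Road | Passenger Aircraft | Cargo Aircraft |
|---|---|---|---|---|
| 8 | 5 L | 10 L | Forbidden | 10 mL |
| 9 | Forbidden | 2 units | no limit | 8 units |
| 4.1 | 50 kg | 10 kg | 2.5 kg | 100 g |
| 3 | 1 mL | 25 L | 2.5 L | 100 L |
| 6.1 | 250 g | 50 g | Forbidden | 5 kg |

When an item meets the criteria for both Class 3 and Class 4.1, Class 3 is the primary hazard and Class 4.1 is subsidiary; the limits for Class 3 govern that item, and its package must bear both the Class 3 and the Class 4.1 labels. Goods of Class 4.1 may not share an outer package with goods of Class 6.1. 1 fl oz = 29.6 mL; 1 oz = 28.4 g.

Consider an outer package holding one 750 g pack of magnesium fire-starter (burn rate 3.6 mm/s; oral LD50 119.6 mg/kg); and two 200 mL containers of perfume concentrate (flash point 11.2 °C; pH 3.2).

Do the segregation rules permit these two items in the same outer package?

With burn rate 3.6 mm/s (> 1.8 mm/s), the magnesium fire-starter falls in Class 4.1.
With flash point 11.2 °C (< 38 °C), the perfume concentrate falls in Class 3.
No segregation rule bars Class 4.1 with Class 3.

Yes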